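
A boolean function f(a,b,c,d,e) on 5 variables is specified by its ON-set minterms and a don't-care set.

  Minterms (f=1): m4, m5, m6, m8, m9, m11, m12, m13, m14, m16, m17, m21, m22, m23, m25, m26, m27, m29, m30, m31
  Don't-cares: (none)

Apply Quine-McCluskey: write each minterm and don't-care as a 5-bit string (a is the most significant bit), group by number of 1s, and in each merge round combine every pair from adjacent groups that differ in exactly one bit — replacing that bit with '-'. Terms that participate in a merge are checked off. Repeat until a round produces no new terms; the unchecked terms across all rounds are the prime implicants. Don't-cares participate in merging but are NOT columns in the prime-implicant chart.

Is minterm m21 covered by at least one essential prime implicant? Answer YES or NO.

Round 0: 00100✓ 00101✓ 00110✓ 01000✓ 01001✓ 01011✓ 01100✓ 01101✓ 01110✓ 10000✓ 10001✓ 10101✓ 10110✓ 10111✓ 11001✓ 11010✓ 11011✓ 11101✓ 11110✓ 11111✓
Round 1: -0101✓ -0110✓ -1001✓ -1011✓ -1101✓ -1110✓ 0-100✓ 0-101✓ 0-110✓ 001-0✓ 0010-✓ 01-00✓ 01-01✓ 010-1✓ 0100-✓ 011-0✓ 0110-✓ 1-001✓ 1-101✓ 1-110✓ 1-111✓ 10-01✓ 1000- 101-1✓ 1011-✓ 11-01✓ 11-10✓ 11-11✓ 110-1✓ 1101-✓ 111-1✓ 1111-✓
Round 2: --101 --110 -1-01 -10-1 0-1-0 0-10- 01-0- 1--01 1-1-1 1-11- 11--1 11-1-
PIs = {--101, --110, -1-01, -10-1, 0-1-0, 0-10-, 01-0-, 1--01, 1-1-1, 1-11-, 1000-, 11--1, 11-1-}
Coverage chart:
  m4: 0-1-0,0-10-
  m5: --101,0-10-
  m6: --110,0-1-0
  m8: 01-0- ←essential
  m9: -1-01,-10-1,01-0-
  m11: -10-1 ←essential
  m12: 0-1-0,0-10-,01-0-
  m13: --101,-1-01,0-10-,01-0-
  m14: --110,0-1-0
  m16: 1000- ←essential
  m17: 1--01,1000-
  m21: --101,1--01,1-1-1
  m22: --110,1-11-
  m23: 1-1-1,1-11-
  m25: -1-01,-10-1,1--01,11--1
  m26: 11-1- ←essential
  m27: -10-1,11--1,11-1-
  m29: --101,-1-01,1--01,1-1-1,11--1
  m30: --110,1-11-,11-1-
  m31: 1-1-1,1-11-,11--1,11-1-
Essential: -10-1, 01-0-, 1000-, 11-1-

NO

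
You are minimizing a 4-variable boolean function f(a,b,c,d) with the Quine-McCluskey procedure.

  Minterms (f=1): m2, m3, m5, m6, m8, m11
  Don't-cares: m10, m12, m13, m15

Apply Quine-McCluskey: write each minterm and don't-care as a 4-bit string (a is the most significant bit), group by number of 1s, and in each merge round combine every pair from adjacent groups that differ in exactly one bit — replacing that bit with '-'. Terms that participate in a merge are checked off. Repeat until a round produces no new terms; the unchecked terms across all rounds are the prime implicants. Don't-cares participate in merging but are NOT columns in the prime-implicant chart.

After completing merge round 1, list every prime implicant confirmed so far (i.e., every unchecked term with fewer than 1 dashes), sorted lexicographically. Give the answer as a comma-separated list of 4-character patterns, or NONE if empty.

NONE

Round 0: 0010✓ 0011✓ 0101✓ 0110✓ 1000✓ 1010✓ 1011✓ 1100✓ 1101✓ 1111✓
Round 1: -010✓ -011✓ -101 0-10 001-✓ 1-00 1-11 10-0 101-✓ 11-1 110-
Round 2: -01-
PIs = {-01-, -101, 0-10, 1-00, 1-11, 10-0, 11-1, 110-}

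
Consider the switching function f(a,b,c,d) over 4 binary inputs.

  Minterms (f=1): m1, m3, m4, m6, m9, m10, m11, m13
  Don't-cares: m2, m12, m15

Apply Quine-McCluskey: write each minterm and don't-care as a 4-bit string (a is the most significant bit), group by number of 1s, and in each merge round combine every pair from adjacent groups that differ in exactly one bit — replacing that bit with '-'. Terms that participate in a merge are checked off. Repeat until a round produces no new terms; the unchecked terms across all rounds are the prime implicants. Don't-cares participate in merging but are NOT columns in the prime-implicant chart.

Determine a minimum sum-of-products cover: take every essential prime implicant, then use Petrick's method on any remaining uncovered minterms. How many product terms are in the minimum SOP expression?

4

[col 0] 0001*, 0010*, 0011*, 0100*, 0110*, 1001*, 1010*, 1011*, 1100*, 1101*, 1111*
[col 1] -001*, -010*, -011*, -100, 0-10, 00-1*, 001-*, 01-0, 1-01*, 1-11*, 10-1*, 101-*, 11-1*, 110-
[col 2] -0-1, -01-, 1--1
Prime implicants: -0-1, -01-, -100, 0-10, 01-0, 1--1, 110-
PI chart (minterm → PIs covering it):
  1 | -0-1  (sole → essential)
  3 | -0-1,-01-
  4 | -100,01-0
  6 | 0-10,01-0
  9 | -0-1,1--1
  10 | -01-  (sole → essential)
  11 | -0-1,-01-,1--1
  13 | 1--1,110-
Essential prime implicants: -0-1, -01-
Petrick residual → 01-0, 1--1
Minimum SOP uses 4 PIs: b'd + b'c + a'bd' + ad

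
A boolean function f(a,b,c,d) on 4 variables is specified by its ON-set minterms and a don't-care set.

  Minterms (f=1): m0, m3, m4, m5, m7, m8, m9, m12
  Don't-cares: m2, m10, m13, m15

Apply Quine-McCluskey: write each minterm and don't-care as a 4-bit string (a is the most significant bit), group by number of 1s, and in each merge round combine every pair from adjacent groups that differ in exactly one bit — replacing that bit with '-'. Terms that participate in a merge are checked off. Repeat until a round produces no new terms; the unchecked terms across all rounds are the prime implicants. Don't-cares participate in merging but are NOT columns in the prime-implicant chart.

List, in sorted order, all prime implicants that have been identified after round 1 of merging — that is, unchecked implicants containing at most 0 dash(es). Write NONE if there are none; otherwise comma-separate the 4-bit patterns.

NONE

Round 0: 0000✓ 0010✓ 0011✓ 0100✓ 0101✓ 0111✓ 1000✓ 1001✓ 1010✓ 1100✓ 1101✓ 1111✓
Round 1: -000✓ -010✓ -100✓ -101✓ -111✓ 0-00✓ 0-11 00-0✓ 001- 01-1✓ 010-✓ 1-00✓ 1-01✓ 10-0✓ 100-✓ 11-1✓ 110-✓
Round 2: --00 -0-0 -1-1 -10- 1-0-
PIs = {--00, -0-0, -1-1, -10-, 0-11, 001-, 1-0-}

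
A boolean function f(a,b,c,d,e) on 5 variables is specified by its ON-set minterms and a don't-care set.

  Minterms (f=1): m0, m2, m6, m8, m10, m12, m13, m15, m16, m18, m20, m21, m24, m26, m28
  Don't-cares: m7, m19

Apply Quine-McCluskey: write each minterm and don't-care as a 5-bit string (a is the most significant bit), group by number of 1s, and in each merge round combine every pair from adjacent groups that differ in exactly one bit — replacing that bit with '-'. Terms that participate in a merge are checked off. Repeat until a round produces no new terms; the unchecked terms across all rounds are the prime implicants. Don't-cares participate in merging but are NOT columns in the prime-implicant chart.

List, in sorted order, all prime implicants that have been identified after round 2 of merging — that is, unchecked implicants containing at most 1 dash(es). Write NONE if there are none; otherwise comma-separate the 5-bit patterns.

0-111, 00-10, 0011-, 011-1, 0110-, 1001-, 1010-

Round 0: 00000✓ 00010✓ 00110✓ 00111✓ 01000✓ 01010✓ 01100✓ 01101✓ 01111✓ 10000✓ 10010✓ 10011✓ 10100✓ 10101✓ 11000✓ 11010✓ 11100✓
Round 1: -0000✓ -0010✓ -1000✓ -1010✓ -1100✓ 0-000✓ 0-010✓ 0-111 00-10 000-0✓ 0011- 01-00✓ 010-0✓ 011-1 0110- 1-000✓ 1-010✓ 1-100✓ 10-00✓ 100-0✓ 1001- 1010- 11-00✓ 110-0✓
Round 2: --000✓ --010✓ -00-0✓ -1-00 -10-0✓ 0-0-0✓ 1--00 1-0-0✓
Round 3: --0-0
PIs = {--0-0, -1-00, 0-111, 00-10, 0011-, 011-1, 0110-, 1--00, 1001-, 1010-}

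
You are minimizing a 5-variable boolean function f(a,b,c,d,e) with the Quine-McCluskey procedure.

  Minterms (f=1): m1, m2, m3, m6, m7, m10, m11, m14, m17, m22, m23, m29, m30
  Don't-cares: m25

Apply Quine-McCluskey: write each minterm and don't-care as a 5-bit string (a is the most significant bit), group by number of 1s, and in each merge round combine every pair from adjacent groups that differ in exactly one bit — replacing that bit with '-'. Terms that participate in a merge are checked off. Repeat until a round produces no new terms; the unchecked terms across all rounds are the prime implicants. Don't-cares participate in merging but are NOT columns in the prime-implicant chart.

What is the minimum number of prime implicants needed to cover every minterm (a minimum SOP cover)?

5

Round 0: 00001✓ 00010✓ 00011✓ 00110✓ 00111✓ 01010✓ 01011✓ 01110✓ 10001✓ 10110✓ 10111✓ 11001✓ 11101✓ 11110✓
Round 1: -0001 -0110✓ -0111✓ -1110✓ 0-010✓ 0-011✓ 0-110✓ 00-10✓ 00-11✓ 000-1 0001-✓ 0011-✓ 01-10✓ 0101-✓ 1-001 1-110✓ 1011-✓ 11-01
Round 2: --110 -011- 0--10 0-01- 00-1-
PIs = {--110, -0001, -011-, 0--10, 0-01-, 00-1-, 000-1, 1-001, 11-01}
Coverage chart:
  m1: -0001,000-1
  m2: 0--10,0-01-,00-1-
  m3: 0-01-,00-1-,000-1
  m6: --110,-011-,0--10,00-1-
  m7: -011-,00-1-
  m10: 0--10,0-01-
  m11: 0-01- ←essential
  m14: --110,0--10
  m17: -0001,1-001
  m22: --110,-011-
  m23: -011- ←essential
  m29: 11-01 ←essential
  m30: --110 ←essential
Essential: --110, -011-, 0-01-, 11-01
Petrick residual → -0001
Min cover (5 terms): cde' + b'c'd'e + b'cd + a'c'd + abd'e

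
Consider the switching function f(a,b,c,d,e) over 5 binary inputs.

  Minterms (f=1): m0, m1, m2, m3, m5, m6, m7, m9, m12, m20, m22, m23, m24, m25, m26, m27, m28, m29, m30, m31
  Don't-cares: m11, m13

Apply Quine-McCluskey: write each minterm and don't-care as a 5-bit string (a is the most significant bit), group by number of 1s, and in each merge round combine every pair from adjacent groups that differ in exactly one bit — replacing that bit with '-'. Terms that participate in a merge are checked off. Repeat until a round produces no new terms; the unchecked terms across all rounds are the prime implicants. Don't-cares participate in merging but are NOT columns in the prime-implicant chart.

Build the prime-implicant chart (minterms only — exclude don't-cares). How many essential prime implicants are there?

Round 0: 00000✓ 00001✓ 00010✓ 00011✓ 00101✓ 00110✓ 00111✓ 01001✓ 01011✓ 01100✓ 01101✓ 10100✓ 10110✓ 10111✓ 11000✓ 11001✓ 11010✓ 11011✓ 11100✓ 11101✓ 11110✓ 11111✓
Round 1: -0110✓ -0111✓ -1001✓ -1011✓ -1100✓ -1101✓ 0-001✓ 0-011✓ 0-101✓ 00-01✓ 00-10✓ 00-11✓ 000-0✓ 000-1✓ 0000-✓ 0001-✓ 001-1✓ 0011-✓ 01-01✓ 010-1✓ 0110-✓ 1-100✓ 1-110✓ 1-111✓ 101-0✓ 1011-✓ 11-00✓ 11-01✓ 11-10✓ 11-11✓ 110-0✓ 110-1✓ 1100-✓ 1101-✓ 111-0✓ 111-1✓ 1110-✓ 1111-✓
Round 2: -011- -1-01 -10-1 -110- 0--01 0-0-1 00--1 00-1- 000-- 1-1-0 1-11- 11--0✓ 11--1✓ 11-0-✓ 11-1-✓ 110--✓ 111--✓
Round 3: 11---
PIs = {-011-, -1-01, -10-1, -110-, 0--01, 0-0-1, 00--1, 00-1-, 000--, 1-1-0, 1-11-, 11---}
Coverage chart:
  m0: 000-- ←essential
  m1: 0--01,0-0-1,00--1,000--
  m2: 00-1-,000--
  m3: 0-0-1,00--1,00-1-,000--
  m5: 0--01,00--1
  m6: -011-,00-1-
  m7: -011-,00--1,00-1-
  m9: -1-01,-10-1,0--01,0-0-1
  m12: -110- ←essential
  m20: 1-1-0 ←essential
  m22: -011-,1-1-0,1-11-
  m23: -011-,1-11-
  m24: 11--- ←essential
  m25: -1-01,-10-1,11---
  m26: 11--- ←essential
  m27: -10-1,11---
  m28: -110-,1-1-0,11---
  m29: -1-01,-110-,11---
  m30: 1-1-0,1-11-,11---
  m31: 1-11-,11---
Essential: -110-, 000--, 1-1-0, 11---

4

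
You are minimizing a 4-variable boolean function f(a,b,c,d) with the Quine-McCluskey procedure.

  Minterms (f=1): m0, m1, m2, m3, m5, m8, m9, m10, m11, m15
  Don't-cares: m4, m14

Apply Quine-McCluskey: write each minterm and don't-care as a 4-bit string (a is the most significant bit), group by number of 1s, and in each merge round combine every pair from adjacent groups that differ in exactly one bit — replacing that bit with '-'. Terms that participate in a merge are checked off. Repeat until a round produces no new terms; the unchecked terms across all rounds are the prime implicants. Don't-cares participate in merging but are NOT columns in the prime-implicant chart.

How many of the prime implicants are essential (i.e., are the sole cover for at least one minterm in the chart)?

[col 0] 0000*, 0001*, 0010*, 0011*, 0100*, 0101*, 1000*, 1001*, 1010*, 1011*, 1110*, 1111*
[col 1] -000*, -001*, -010*, -011*, 0-00*, 0-01*, 00-0*, 00-1*, 000-*, 001-*, 010-*, 1-10*, 1-11*, 10-0*, 10-1*, 100-*, 101-*, 111-*
[col 2] -0-0*, -0-1*, -00-*, -01-*, 0-0-, 00--*, 1-1-, 10--*
[col 3] -0--
Prime implicants: -0--, 0-0-, 1-1-
PI chart (minterm → PIs covering it):
  0 | -0--,0-0-
  1 | -0--,0-0-
  2 | -0--  (sole → essential)
  3 | -0--  (sole → essential)
  5 | 0-0-  (sole → essential)
  8 | -0--  (sole → essential)
  9 | -0--  (sole → essential)
  10 | -0--,1-1-
  11 | -0--,1-1-
  15 | 1-1-  (sole → essential)
Essential prime implicants: -0--, 0-0-, 1-1-

3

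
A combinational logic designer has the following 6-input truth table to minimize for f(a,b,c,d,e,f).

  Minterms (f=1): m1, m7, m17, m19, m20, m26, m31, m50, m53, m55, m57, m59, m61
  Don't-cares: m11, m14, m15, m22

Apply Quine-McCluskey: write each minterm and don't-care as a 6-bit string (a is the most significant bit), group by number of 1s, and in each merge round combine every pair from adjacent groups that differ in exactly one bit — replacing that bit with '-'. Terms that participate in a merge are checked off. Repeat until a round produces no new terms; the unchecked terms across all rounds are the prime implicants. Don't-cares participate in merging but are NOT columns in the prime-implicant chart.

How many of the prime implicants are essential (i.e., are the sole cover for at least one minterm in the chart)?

size-2^0 implicants → 000001(✓)  000111(✓)  001011(✓)  001110(✓)  001111(✓)  010001(✓)  010011(✓)  010100(✓)  010110(✓)  011010  011111(✓)  110010  110101(✓)  110111(✓)  111001(✓)  111011(✓)  111101(✓)
size-2^1 implicants → 0-0001  0-1111  00-111  001-11  00111-  0100-1  0101-0  11-101  1101-1  111-01  1110-1
Unchecked terms (primes): 0-0001, 0-1111, 00-111, 001-11, 00111-, 0100-1, 0101-0, 011010, 11-101, 110010, 1101-1, 111-01, 1110-1
Minterm coverage:
  m1 ⊆ 0-0001 [E]
  m7 ⊆ 00-111 [E]
  m17 ⊆ 0-0001,0100-1
  m19 ⊆ 0100-1 [E]
  m20 ⊆ 0101-0 [E]
  m26 ⊆ 011010 [E]
  m31 ⊆ 0-1111 [E]
  m50 ⊆ 110010 [E]
  m53 ⊆ 11-101,1101-1
  m55 ⊆ 1101-1 [E]
  m57 ⊆ 111-01,1110-1
  m59 ⊆ 1110-1 [E]
  m61 ⊆ 11-101,111-01
E = {0-0001, 0-1111, 00-111, 0100-1, 0101-0, 011010, 110010, 1101-1, 1110-1}

9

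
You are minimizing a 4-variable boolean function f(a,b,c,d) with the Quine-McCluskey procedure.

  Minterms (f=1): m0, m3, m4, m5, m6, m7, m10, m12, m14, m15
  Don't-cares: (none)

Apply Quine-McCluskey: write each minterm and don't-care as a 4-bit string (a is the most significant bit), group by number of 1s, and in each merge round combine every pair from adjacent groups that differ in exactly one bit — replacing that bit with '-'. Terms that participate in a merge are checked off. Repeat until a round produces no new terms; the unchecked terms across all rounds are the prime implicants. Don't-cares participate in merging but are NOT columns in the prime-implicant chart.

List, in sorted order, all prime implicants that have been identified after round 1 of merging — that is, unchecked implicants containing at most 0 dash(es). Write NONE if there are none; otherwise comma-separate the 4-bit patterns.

size-2^0 implicants → 0000(✓)  0011(✓)  0100(✓)  0101(✓)  0110(✓)  0111(✓)  1010(✓)  1100(✓)  1110(✓)  1111(✓)
size-2^1 implicants → -100(✓)  -110(✓)  -111(✓)  0-00  0-11  01-0(✓)  01-1(✓)  010-(✓)  011-(✓)  1-10  11-0(✓)  111-(✓)
size-2^2 implicants → -1-0  -11-  01--
Unchecked terms (primes): -1-0, -11-, 0-00, 0-11, 01--, 1-10

NONE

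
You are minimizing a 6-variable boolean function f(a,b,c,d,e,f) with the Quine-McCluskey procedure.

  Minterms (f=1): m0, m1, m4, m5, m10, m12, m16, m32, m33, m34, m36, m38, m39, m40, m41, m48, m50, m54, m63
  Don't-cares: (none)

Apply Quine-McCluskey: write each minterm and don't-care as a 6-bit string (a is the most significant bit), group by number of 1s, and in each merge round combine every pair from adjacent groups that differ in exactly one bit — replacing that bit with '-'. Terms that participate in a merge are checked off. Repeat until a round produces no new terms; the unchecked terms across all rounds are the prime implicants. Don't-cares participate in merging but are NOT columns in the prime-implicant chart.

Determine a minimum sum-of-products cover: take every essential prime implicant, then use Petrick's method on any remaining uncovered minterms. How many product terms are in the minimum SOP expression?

9

Round 0: 000000✓ 000001✓ 000100✓ 000101✓ 001010 001100✓ 010000✓ 100000✓ 100001✓ 100010✓ 100100✓ 100110✓ 100111✓ 101000✓ 101001✓ 110000✓ 110010✓ 110110✓ 111111
Round 1: -00000✓ -00001✓ -00100✓ -10000✓ 0-0000✓ 00-100 000-00✓ 000-01✓ 00000-✓ 00010-✓ 1-0000✓ 1-0010✓ 1-0110✓ 10-000✓ 10-001✓ 100-00✓ 100-10✓ 1000-0✓ 10000-✓ 1001-0✓ 10011- 10100-✓ 110-10✓ 1100-0✓
Round 2: --0000 -00-00 -0000- 000-0- 1-0-10 1-00-0 10-00- 100--0
PIs = {--0000, -00-00, -0000-, 00-100, 000-0-, 001010, 1-0-10, 1-00-0, 10-00-, 100--0, 10011-, 111111}
Coverage chart:
  m0: --0000,-00-00,-0000-,000-0-
  m1: -0000-,000-0-
  m4: -00-00,00-100,000-0-
  m5: 000-0- ←essential
  m10: 001010 ←essential
  m12: 00-100 ←essential
  m16: --0000 ←essential
  m32: --0000,-00-00,-0000-,1-00-0,10-00-,100--0
  m33: -0000-,10-00-
  m34: 1-0-10,1-00-0,100--0
  m36: -00-00,100--0
  m38: 1-0-10,100--0,10011-
  m39: 10011- ←essential
  m40: 10-00- ←essential
  m41: 10-00- ←essential
  m48: --0000,1-00-0
  m50: 1-0-10,1-00-0
  m54: 1-0-10 ←essential
  m63: 111111 ←essential
Essential: --0000, 00-100, 000-0-, 001010, 1-0-10, 10-00-, 10011-, 111111
Petrick residual → -00-00
Min cover (9 terms): c'd'e'f' + b'c'e'f' + a'b'de'f' + a'b'c'e' + a'b'cd'ef' + ac'ef' + ab'd'e' + ab'c'de + abcdef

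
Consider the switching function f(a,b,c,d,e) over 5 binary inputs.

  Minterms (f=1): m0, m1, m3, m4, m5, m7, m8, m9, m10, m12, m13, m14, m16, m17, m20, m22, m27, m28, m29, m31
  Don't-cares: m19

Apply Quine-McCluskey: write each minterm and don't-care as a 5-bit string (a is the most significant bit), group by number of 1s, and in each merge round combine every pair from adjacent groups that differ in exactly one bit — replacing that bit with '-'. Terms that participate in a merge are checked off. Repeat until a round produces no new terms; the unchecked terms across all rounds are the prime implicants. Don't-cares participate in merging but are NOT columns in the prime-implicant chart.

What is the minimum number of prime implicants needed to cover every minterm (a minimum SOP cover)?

size-2^0 implicants → 00000(✓)  00001(✓)  00011(✓)  00100(✓)  00101(✓)  00111(✓)  01000(✓)  01001(✓)  01010(✓)  01100(✓)  01101(✓)  01110(✓)  10000(✓)  10001(✓)  10011(✓)  10100(✓)  10110(✓)  11011(✓)  11100(✓)  11101(✓)  11111(✓)
size-2^1 implicants → -0000(✓)  -0001(✓)  -0011(✓)  -0100(✓)  -1100(✓)  -1101(✓)  0-000(✓)  0-001(✓)  0-100(✓)  0-101(✓)  00-00(✓)  00-01(✓)  00-11(✓)  000-1(✓)  0000-(✓)  001-1(✓)  0010-(✓)  01-00(✓)  01-01(✓)  01-10(✓)  010-0(✓)  0100-(✓)  011-0(✓)  0110-(✓)  1-011  1-100(✓)  10-00(✓)  100-1(✓)  1000-(✓)  101-0  11-11  111-1  1110-(✓)
size-2^2 implicants → --100  -0-00  -00-1  -000-  -110-  0--00(✓)  0--01(✓)  0-00-(✓)  0-10-(✓)  00--1  00-0-(✓)  01--0  01-0-(✓)
size-2^3 implicants → 0--0-
Unchecked terms (primes): --100, -0-00, -00-1, -000-, -110-, 0--0-, 00--1, 01--0, 1-011, 101-0, 11-11, 111-1
Minterm coverage:
  m0 ⊆ -0-00,-000-,0--0-
  m1 ⊆ -00-1,-000-,0--0-,00--1
  m3 ⊆ -00-1,00--1
  m4 ⊆ --100,-0-00,0--0-
  m5 ⊆ 0--0-,00--1
  m7 ⊆ 00--1 [E]
  m8 ⊆ 0--0-,01--0
  m9 ⊆ 0--0- [E]
  m10 ⊆ 01--0 [E]
  m12 ⊆ --100,-110-,0--0-,01--0
  m13 ⊆ -110-,0--0-
  m14 ⊆ 01--0 [E]
  m16 ⊆ -0-00,-000-
  m17 ⊆ -00-1,-000-
  m20 ⊆ --100,-0-00,101-0
  m22 ⊆ 101-0 [E]
  m27 ⊆ 1-011,11-11
  m28 ⊆ --100,-110-
  m29 ⊆ -110-,111-1
  m31 ⊆ 11-11,111-1
E = {0--0-, 00--1, 01--0, 101-0}
Petrick residual → -000-, -110-, 11-11
Cover = b'c'd' + bcd' + a'd' + a'b'e + a'be' + ab'ce' + abde  |cover|=7

7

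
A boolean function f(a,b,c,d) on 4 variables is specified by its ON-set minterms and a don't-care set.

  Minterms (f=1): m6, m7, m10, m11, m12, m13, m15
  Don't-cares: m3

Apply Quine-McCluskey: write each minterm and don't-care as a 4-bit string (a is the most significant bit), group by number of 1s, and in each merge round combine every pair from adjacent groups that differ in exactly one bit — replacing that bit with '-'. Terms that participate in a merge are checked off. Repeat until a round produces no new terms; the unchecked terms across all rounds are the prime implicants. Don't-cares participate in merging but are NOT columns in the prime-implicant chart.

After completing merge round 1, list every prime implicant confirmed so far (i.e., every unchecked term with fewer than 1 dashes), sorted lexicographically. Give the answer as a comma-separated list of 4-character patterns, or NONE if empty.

[col 0] 0011*, 0110*, 0111*, 1010*, 1011*, 1100*, 1101*, 1111*
[col 1] -011*, -111*, 0-11*, 011-, 1-11*, 101-, 11-1, 110-
[col 2] --11
Prime implicants: --11, 011-, 101-, 11-1, 110-

NONE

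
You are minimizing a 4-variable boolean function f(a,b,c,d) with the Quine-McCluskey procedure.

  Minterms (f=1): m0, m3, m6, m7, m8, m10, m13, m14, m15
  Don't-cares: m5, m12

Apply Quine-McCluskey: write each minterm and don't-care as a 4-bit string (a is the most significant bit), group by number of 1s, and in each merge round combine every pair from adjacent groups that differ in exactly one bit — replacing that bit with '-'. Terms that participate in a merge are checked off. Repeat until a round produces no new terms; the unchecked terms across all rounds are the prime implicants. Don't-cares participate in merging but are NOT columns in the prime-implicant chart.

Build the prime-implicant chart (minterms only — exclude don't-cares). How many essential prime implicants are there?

4

[col 0] 0000*, 0011*, 0101*, 0110*, 0111*, 1000*, 1010*, 1100*, 1101*, 1110*, 1111*
[col 1] -000, -101*, -110*, -111*, 0-11, 01-1*, 011-*, 1-00*, 1-10*, 10-0*, 11-0*, 11-1*, 110-*, 111-*
[col 2] -1-1, -11-, 1--0, 11--
Prime implicants: -000, -1-1, -11-, 0-11, 1--0, 11--
PI chart (minterm → PIs covering it):
  0 | -000  (sole → essential)
  3 | 0-11  (sole → essential)
  6 | -11-  (sole → essential)
  7 | -1-1,-11-,0-11
  8 | -000,1--0
  10 | 1--0  (sole → essential)
  13 | -1-1,11--
  14 | -11-,1--0,11--
  15 | -1-1,-11-,11--
Essential prime implicants: -000, -11-, 0-11, 1--0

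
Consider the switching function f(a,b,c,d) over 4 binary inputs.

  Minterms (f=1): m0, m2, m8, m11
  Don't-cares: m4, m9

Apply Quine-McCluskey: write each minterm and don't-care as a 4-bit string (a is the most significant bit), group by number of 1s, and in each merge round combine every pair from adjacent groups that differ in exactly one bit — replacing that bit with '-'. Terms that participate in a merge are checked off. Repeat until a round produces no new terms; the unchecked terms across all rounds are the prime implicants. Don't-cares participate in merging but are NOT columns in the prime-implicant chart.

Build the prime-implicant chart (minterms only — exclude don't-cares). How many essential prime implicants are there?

[col 0] 0000*, 0010*, 0100*, 1000*, 1001*, 1011*
[col 1] -000, 0-00, 00-0, 10-1, 100-
Prime implicants: -000, 0-00, 00-0, 10-1, 100-
PI chart (minterm → PIs covering it):
  0 | -000,0-00,00-0
  2 | 00-0  (sole → essential)
  8 | -000,100-
  11 | 10-1  (sole → essential)
Essential prime implicants: 00-0, 10-1

2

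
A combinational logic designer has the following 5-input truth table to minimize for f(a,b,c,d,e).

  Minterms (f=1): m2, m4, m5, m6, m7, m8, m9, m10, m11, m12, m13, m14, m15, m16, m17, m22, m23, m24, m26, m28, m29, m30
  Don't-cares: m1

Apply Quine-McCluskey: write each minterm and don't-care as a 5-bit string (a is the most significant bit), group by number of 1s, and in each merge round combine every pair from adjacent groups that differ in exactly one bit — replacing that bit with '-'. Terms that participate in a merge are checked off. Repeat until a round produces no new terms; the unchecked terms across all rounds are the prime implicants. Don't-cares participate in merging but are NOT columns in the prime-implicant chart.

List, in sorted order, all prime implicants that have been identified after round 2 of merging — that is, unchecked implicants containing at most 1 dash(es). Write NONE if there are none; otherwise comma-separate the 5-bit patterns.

size-2^0 implicants → 00001(✓)  00010(✓)  00100(✓)  00101(✓)  00110(✓)  00111(✓)  01000(✓)  01001(✓)  01010(✓)  01011(✓)  01100(✓)  01101(✓)  01110(✓)  01111(✓)  10000(✓)  10001(✓)  10110(✓)  10111(✓)  11000(✓)  11010(✓)  11100(✓)  11101(✓)  11110(✓)
size-2^1 implicants → -0001  -0110(✓)  -0111(✓)  -1000(✓)  -1010(✓)  -1100(✓)  -1101(✓)  -1110(✓)  0-001(✓)  0-010(✓)  0-100(✓)  0-101(✓)  0-110(✓)  0-111(✓)  00-01(✓)  00-10(✓)  001-0(✓)  001-1(✓)  0010-(✓)  0011-(✓)  01-00(✓)  01-01(✓)  01-10(✓)  01-11(✓)  010-0(✓)  010-1(✓)  0100-(✓)  0101-(✓)  011-0(✓)  011-1(✓)  0110-(✓)  0111-(✓)  1-000  1-110(✓)  1000-  1011-(✓)  11-00(✓)  11-10(✓)  110-0(✓)  111-0(✓)  1110-(✓)
size-2^2 implicants → --110  -011-  -1-00(✓)  -1-10(✓)  -10-0(✓)  -11-0(✓)  -110-  0--01  0--10  0-1-0(✓)  0-1-1(✓)  0-10-(✓)  0-11-(✓)  001--(✓)  01--0(✓)  01--1(✓)  01-0-(✓)  01-1-(✓)  010--(✓)  011--(✓)  11--0(✓)
size-2^3 implicants → -1--0  0-1--  01---
Unchecked terms (primes): --110, -0001, -011-, -1--0, -110-, 0--01, 0--10, 0-1--, 01---, 1-000, 1000-

-0001, 1-000, 1000-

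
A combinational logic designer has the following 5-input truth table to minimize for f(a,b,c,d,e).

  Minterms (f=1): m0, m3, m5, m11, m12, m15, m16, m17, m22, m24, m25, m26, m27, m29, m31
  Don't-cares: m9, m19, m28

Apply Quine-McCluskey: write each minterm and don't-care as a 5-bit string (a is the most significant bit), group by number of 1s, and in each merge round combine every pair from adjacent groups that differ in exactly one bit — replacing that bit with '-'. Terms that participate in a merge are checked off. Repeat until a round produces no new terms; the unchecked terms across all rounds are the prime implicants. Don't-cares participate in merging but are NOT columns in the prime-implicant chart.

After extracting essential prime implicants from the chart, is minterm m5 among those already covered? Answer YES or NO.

YES

[col 0] 00000*, 00011*, 00101, 01001*, 01011*, 01100*, 01111*, 10000*, 10001*, 10011*, 10110, 11000*, 11001*, 11010*, 11011*, 11100*, 11101*, 11111*
[col 1] -0000, -0011*, -1001*, -1011*, -1100, -1111*, 0-011*, 01-11*, 010-1*, 1-000*, 1-001*, 1-011*, 100-1*, 1000-*, 11-00*, 11-01*, 11-11*, 110-0*, 110-1*, 1100-*, 1101-*, 111-1*, 1110-*
[col 2] --011, -1-11, -10-1, 1-0-1, 1-00-, 11--1, 11-0-, 110--
Prime implicants: --011, -0000, -1-11, -10-1, -1100, 00101, 1-0-1, 1-00-, 10110, 11--1, 11-0-, 110--
PI chart (minterm → PIs covering it):
  0 | -0000  (sole → essential)
  3 | --011  (sole → essential)
  5 | 00101  (sole → essential)
  11 | --011,-1-11,-10-1
  12 | -1100  (sole → essential)
  15 | -1-11  (sole → essential)
  16 | -0000,1-00-
  17 | 1-0-1,1-00-
  22 | 10110  (sole → essential)
  24 | 1-00-,11-0-,110--
  25 | -10-1,1-0-1,1-00-,11--1,11-0-,110--
  26 | 110--  (sole → essential)
  27 | --011,-1-11,-10-1,1-0-1,11--1,110--
  29 | 11--1,11-0-
  31 | -1-11,11--1
Essential prime implicants: --011, -0000, -1-11, -1100, 00101, 10110, 110--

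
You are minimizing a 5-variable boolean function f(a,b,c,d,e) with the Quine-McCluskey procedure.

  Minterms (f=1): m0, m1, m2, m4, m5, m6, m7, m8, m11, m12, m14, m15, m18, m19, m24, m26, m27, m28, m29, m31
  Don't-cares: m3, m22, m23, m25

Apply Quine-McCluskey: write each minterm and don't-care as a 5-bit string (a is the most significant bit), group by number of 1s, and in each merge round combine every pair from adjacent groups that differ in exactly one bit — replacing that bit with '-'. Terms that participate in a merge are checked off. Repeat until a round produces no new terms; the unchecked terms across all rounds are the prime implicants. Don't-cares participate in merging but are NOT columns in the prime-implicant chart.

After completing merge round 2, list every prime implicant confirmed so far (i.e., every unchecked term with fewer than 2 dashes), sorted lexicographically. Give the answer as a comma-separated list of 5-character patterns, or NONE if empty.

[col 0] 00000*, 00001*, 00010*, 00011*, 00100*, 00101*, 00110*, 00111*, 01000*, 01011*, 01100*, 01110*, 01111*, 10010*, 10011*, 10110*, 10111*, 11000*, 11001*, 11010*, 11011*, 11100*, 11101*, 11111*
[col 1] -0010*, -0011*, -0110*, -0111*, -1000*, -1011*, -1100*, -1111*, 0-000*, 0-011*, 0-100*, 0-110*, 0-111*, 00-00*, 00-01*, 00-10*, 00-11*, 000-0*, 000-1*, 0000-*, 0001-*, 001-0*, 001-1*, 0010-*, 0011-*, 01-00*, 01-11*, 011-0*, 0111-*, 1-010*, 1-011*, 1-111*, 10-10*, 10-11*, 1001-*, 1011-*, 11-00*, 11-01*, 11-11*, 110-0*, 110-1*, 1100-*, 1101-*, 111-1*, 1110-*
[col 2] --011*, --111*, -0-10*, -0-11*, -001-*, -011-*, -1-00, -1-11*, 0--00, 0--11*, 0-1-0, 0-11-, 00--0*, 00--1*, 00-0-*, 00-1-*, 000--*, 001--*, 1--11*, 1-01-, 10-1-*, 11--1, 11-0-, 110--
[col 3] ---11, -0-1-, 00---
Prime implicants: ---11, -0-1-, -1-00, 0--00, 0-1-0, 0-11-, 00---, 1-01-, 11--1, 11-0-, 110--

NONE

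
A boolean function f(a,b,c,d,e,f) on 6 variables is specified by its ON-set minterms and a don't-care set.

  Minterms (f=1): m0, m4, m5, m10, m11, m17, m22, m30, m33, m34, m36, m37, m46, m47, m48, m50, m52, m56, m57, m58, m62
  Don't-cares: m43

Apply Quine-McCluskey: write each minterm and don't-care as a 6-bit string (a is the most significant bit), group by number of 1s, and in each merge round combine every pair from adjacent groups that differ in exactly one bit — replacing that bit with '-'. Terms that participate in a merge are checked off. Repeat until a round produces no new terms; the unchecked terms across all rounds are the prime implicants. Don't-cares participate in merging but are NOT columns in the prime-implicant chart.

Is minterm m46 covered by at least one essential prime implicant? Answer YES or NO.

NO

Round 0: 000000✓ 000100✓ 000101✓ 001010✓ 001011✓ 010001 010110✓ 011110✓ 100001✓ 100010✓ 100100✓ 100101✓ 101011✓ 101110✓ 101111✓ 110000✓ 110010✓ 110100✓ 111000✓ 111001✓ 111010✓ 111110✓
Round 1: -00100✓ -00101✓ -01011 -11110 000-00 00010-✓ 00101- 01-110 1-0010 1-0100 1-1110 100-01 10010-✓ 101-11 10111- 11-000✓ 11-010✓ 110-00 1100-0✓ 111-10 1110-0✓ 11100-
Round 2: -0010- 11-0-0
PIs = {-0010-, -01011, -11110, 000-00, 00101-, 01-110, 010001, 1-0010, 1-0100, 1-1110, 100-01, 101-11, 10111-, 11-0-0, 110-00, 111-10, 11100-}
Coverage chart:
  m0: 000-00 ←essential
  m4: -0010-,000-00
  m5: -0010- ←essential
  m10: 00101- ←essential
  m11: -01011,00101-
  m17: 010001 ←essential
  m22: 01-110 ←essential
  m30: -11110,01-110
  m33: 100-01 ←essential
  m34: 1-0010 ←essential
  m36: -0010-,1-0100
  m37: -0010-,100-01
  m46: 1-1110,10111-
  m47: 101-11,10111-
  m48: 11-0-0,110-00
  m50: 1-0010,11-0-0
  m52: 1-0100,110-00
  m56: 11-0-0,11100-
  m57: 11100- ←essential
  m58: 11-0-0,111-10
  m62: -11110,1-1110,111-10
Essential: -0010-, 000-00, 00101-, 01-110, 010001, 1-0010, 100-01, 11100-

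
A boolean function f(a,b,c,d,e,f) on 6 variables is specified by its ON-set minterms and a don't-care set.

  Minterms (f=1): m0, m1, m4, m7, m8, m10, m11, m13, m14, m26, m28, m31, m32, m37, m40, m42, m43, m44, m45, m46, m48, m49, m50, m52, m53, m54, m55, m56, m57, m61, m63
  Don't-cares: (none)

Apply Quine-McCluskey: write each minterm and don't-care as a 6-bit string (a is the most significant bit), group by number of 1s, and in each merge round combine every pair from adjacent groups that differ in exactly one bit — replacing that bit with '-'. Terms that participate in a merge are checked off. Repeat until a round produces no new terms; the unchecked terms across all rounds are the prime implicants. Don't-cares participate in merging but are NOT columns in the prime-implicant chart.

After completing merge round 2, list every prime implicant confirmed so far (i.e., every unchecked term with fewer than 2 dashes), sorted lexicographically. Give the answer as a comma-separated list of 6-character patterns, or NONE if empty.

-01101, -11111, 0-1010, 000-00, 00000-, 000111, 011100, 10110-

Round 0: 000000✓ 000001✓ 000100✓ 000111 001000✓ 001010✓ 001011✓ 001101✓ 001110✓ 011010✓ 011100 011111✓ 100000✓ 100101✓ 101000✓ 101010✓ 101011✓ 101100✓ 101101✓ 101110✓ 110000✓ 110001✓ 110010✓ 110100✓ 110101✓ 110110✓ 110111✓ 111000✓ 111001✓ 111101✓ 111111✓
Round 1: -00000✓ -01000✓ -01010✓ -01011✓ -01101 -01110✓ -11111 0-1010 00-000✓ 000-00 00000- 001-10✓ 0010-0✓ 00101-✓ 1-0000✓ 1-0101✓ 1-1000✓ 1-1101✓ 10-000✓ 10-101✓ 101-00✓ 101-10✓ 1010-0✓ 10101-✓ 1011-0✓ 10110- 11-000✓ 11-001✓ 11-101✓ 11-111✓ 110-00✓ 110-01✓ 110-10✓ 1100-0✓ 11000-✓ 1101-0✓ 1101-1✓ 11010-✓ 11011-✓ 111-01✓ 11100-✓ 1111-1✓
Round 2: -0-000 -01-10 -010-0 -0101- 1--000 1--101 101--0 11--01 11-00- 11-1-1 110--0 110-0- 1101--
PIs = {-0-000, -01-10, -010-0, -0101-, -01101, -11111, 0-1010, 000-00, 00000-, 000111, 011100, 1--000, 1--101, 101--0, 10110-, 11--01, 11-00-, 11-1-1, 110--0, 110-0-, 1101--}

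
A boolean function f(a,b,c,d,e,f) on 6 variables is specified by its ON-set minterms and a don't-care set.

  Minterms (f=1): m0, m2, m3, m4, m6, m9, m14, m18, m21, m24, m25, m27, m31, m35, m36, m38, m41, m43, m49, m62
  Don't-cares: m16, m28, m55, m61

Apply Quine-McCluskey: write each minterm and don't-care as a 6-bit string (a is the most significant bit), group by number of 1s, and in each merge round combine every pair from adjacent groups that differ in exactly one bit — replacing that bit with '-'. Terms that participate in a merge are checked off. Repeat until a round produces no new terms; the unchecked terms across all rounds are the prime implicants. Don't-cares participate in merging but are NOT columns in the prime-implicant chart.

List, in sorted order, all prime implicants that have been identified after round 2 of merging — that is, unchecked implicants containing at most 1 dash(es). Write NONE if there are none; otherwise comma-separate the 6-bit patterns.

[col 0] 000000*, 000010*, 000011*, 000100*, 000110*, 001001*, 001110*, 010000*, 010010*, 010101, 011000*, 011001*, 011011*, 011100*, 011111*, 100011*, 100100*, 100110*, 101001*, 101011*, 110001, 110111, 111101, 111110
[col 1] -00011, -00100*, -00110*, -01001, 0-0000*, 0-0010*, 0-1001, 00-110, 000-00*, 000-10*, 0000-0*, 00001-, 0001-0*, 01-000, 0100-0*, 011-00, 011-11, 0110-1, 01100-, 10-011, 1001-0*, 1010-1
[col 2] -001-0, 0-00-0, 000--0
Prime implicants: -00011, -001-0, -01001, 0-00-0, 0-1001, 00-110, 000--0, 00001-, 01-000, 010101, 011-00, 011-11, 0110-1, 01100-, 10-011, 1010-1, 110001, 110111, 111101, 111110

-00011, -01001, 0-1001, 00-110, 00001-, 01-000, 010101, 011-00, 011-11, 0110-1, 01100-, 10-011, 1010-1, 110001, 110111, 111101, 111110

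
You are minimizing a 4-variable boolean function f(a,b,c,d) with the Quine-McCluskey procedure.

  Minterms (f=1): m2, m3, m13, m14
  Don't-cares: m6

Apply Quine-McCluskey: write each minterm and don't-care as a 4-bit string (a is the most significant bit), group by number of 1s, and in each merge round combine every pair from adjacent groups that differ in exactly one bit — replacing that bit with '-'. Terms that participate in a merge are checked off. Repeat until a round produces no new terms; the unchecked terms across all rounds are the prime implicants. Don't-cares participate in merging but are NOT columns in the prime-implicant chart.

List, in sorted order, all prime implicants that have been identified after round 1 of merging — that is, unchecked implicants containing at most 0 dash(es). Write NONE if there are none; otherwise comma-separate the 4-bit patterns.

Round 0: 0010✓ 0011✓ 0110✓ 1101 1110✓
Round 1: -110 0-10 001-
PIs = {-110, 0-10, 001-, 1101}

1101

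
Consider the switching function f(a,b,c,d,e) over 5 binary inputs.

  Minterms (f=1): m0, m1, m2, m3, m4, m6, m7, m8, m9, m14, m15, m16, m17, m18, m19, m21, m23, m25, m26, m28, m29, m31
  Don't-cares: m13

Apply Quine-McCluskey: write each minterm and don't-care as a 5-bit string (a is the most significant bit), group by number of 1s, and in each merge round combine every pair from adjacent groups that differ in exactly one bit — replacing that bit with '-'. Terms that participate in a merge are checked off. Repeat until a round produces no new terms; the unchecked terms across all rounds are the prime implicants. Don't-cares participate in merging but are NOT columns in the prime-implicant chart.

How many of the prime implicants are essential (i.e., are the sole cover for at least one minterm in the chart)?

6

size-2^0 implicants → 00000(✓)  00001(✓)  00010(✓)  00011(✓)  00100(✓)  00110(✓)  00111(✓)  01000(✓)  01001(✓)  01101(✓)  01110(✓)  01111(✓)  10000(✓)  10001(✓)  10010(✓)  10011(✓)  10101(✓)  10111(✓)  11001(✓)  11010(✓)  11100(✓)  11101(✓)  11111(✓)
size-2^1 implicants → -0000(✓)  -0001(✓)  -0010(✓)  -0011(✓)  -0111(✓)  -1001(✓)  -1101(✓)  -1111(✓)  0-000(✓)  0-001(✓)  0-110(✓)  0-111(✓)  00-00(✓)  00-10(✓)  00-11(✓)  000-0(✓)  000-1(✓)  0000-(✓)  0001-(✓)  001-0(✓)  0011-(✓)  01-01(✓)  0100-(✓)  011-1(✓)  0111-(✓)  1-001(✓)  1-010  1-101(✓)  1-111(✓)  10-01(✓)  10-11(✓)  100-0(✓)  100-1(✓)  1000-(✓)  1001-(✓)  101-1(✓)  11-01(✓)  111-1(✓)  1110-
size-2^2 implicants → --001  --111  -0-11  -00-0(✓)  -00-1(✓)  -000-(✓)  -001-(✓)  -1-01  -11-1  0-00-  0-11-  00--0  00-1-  000--(✓)  1--01  1-1-1  10--1  100--(✓)
size-2^3 implicants → -00--
Unchecked terms (primes): --001, --111, -0-11, -00--, -1-01, -11-1, 0-00-, 0-11-, 00--0, 00-1-, 1--01, 1-010, 1-1-1, 10--1, 1110-
Minterm coverage:
  m0 ⊆ -00--,0-00-,00--0
  m1 ⊆ --001,-00--,0-00-
  m2 ⊆ -00--,00--0,00-1-
  m3 ⊆ -0-11,-00--,00-1-
  m4 ⊆ 00--0 [E]
  m6 ⊆ 0-11-,00--0,00-1-
  m7 ⊆ --111,-0-11,0-11-,00-1-
  m8 ⊆ 0-00- [E]
  m9 ⊆ --001,-1-01,0-00-
  m14 ⊆ 0-11- [E]
  m15 ⊆ --111,-11-1,0-11-
  m16 ⊆ -00-- [E]
  m17 ⊆ --001,-00--,1--01,10--1
  m18 ⊆ -00--,1-010
  m19 ⊆ -0-11,-00--,10--1
  m21 ⊆ 1--01,1-1-1,10--1
  m23 ⊆ --111,-0-11,1-1-1,10--1
  m25 ⊆ --001,-1-01,1--01
  m26 ⊆ 1-010 [E]
  m28 ⊆ 1110- [E]
  m29 ⊆ -1-01,-11-1,1--01,1-1-1,1110-
  m31 ⊆ --111,-11-1,1-1-1
E = {-00--, 0-00-, 0-11-, 00--0, 1-010, 1110-}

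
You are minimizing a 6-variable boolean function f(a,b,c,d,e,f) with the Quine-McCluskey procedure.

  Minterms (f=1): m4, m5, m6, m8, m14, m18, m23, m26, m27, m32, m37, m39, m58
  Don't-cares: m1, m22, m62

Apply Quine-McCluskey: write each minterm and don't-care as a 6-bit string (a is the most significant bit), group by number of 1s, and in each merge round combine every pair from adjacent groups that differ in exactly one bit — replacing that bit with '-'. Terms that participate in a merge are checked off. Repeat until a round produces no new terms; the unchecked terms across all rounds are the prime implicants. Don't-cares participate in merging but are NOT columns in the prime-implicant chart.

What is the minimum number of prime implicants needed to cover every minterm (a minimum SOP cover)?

[col 0] 000001*, 000100*, 000101*, 000110*, 001000, 001110*, 010010*, 010110*, 010111*, 011010*, 011011*, 100000, 100101*, 100111*, 111010*, 111110*
[col 1] -00101, -11010, 0-0110, 00-110, 000-01, 0001-0, 00010-, 01-010, 010-10, 01011-, 01101-, 1001-1, 111-10
Prime implicants: -00101, -11010, 0-0110, 00-110, 000-01, 0001-0, 00010-, 001000, 01-010, 010-10, 01011-, 01101-, 100000, 1001-1, 111-10
PI chart (minterm → PIs covering it):
  4 | 0001-0,00010-
  5 | -00101,000-01,00010-
  6 | 0-0110,00-110,0001-0
  8 | 001000  (sole → essential)
  14 | 00-110  (sole → essential)
  18 | 01-010,010-10
  23 | 01011-  (sole → essential)
  26 | -11010,01-010,01101-
  27 | 01101-  (sole → essential)
  32 | 100000  (sole → essential)
  37 | -00101,1001-1
  39 | 1001-1  (sole → essential)
  58 | -11010,111-10
Essential prime implicants: 00-110, 001000, 01011-, 01101-, 100000, 1001-1
Petrick residual → -11010, 00010-, 01-010
Minimum SOP uses 9 PIs: bcd'ef' + a'b'def' + a'b'c'de' + a'b'cd'e'f' + a'bd'ef' + a'bc'de + a'bcd'e + ab'c'd'e'f' + ab'c'df

9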